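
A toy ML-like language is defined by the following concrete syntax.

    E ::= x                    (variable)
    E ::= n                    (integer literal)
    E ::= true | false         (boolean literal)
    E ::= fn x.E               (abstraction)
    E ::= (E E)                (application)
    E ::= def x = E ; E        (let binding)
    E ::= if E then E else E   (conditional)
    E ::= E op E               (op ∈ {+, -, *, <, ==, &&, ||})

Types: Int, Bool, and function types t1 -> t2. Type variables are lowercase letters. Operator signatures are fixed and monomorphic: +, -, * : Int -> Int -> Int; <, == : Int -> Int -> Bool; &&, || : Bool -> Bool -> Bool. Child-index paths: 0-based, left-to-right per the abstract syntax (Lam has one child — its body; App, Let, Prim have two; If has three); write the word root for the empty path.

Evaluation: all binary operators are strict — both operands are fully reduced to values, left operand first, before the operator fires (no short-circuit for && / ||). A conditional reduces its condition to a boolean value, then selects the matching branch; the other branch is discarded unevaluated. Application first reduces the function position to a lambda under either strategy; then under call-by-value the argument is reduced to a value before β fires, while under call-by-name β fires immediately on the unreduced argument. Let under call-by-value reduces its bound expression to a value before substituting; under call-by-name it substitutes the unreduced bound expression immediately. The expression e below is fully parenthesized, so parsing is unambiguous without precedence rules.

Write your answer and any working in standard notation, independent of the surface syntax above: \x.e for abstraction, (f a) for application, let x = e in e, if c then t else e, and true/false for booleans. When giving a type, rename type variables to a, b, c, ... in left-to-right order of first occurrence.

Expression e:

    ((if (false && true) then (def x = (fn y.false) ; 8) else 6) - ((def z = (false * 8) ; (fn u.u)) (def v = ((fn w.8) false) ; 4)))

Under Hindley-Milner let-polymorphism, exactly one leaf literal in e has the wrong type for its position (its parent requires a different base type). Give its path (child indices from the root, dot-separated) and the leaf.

Answer: 1.0.0.0 : false

Trace:
  unify Bool ~ Bool
  unify Bool ~ Bool
  unify Bool ~ Bool
\y._ : a -> Bool
let x : forall. a -> Bool
  unify Int ~ Int
  unify Int ~ Int
  unify Bool ~ Int
  FAIL: mismatch Bool ~ Int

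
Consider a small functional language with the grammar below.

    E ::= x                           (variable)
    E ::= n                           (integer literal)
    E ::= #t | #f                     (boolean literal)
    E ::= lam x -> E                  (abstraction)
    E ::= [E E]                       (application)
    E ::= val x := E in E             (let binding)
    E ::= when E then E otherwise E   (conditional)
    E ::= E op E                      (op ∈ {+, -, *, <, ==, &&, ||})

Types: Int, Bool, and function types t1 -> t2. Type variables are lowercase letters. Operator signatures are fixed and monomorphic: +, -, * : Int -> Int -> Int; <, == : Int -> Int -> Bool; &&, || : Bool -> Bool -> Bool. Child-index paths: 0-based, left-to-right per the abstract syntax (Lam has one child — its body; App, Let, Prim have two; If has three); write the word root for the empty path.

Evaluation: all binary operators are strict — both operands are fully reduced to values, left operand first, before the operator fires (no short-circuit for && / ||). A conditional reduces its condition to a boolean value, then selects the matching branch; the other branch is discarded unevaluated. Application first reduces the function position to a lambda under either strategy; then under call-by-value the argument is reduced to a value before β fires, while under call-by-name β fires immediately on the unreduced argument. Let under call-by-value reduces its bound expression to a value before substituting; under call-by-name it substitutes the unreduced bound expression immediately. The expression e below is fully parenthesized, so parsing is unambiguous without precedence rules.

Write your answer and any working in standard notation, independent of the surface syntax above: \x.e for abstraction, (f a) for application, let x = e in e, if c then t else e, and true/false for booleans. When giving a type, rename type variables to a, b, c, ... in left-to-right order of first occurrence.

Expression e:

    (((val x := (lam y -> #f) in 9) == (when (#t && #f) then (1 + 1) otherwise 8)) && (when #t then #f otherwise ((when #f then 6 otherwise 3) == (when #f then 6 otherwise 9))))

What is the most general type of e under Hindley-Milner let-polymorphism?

Working:
\y._ : a -> Bool
let x : forall. a -> Bool
  unify Int ~ Int
  unify Bool ~ Bool
  unify Bool ~ Bool
  unify Bool ~ Bool
  unify Int ~ Int
  unify Int ~ Int
  unify Int ~ Int
  unify Int ~ Int
  unify Bool ~ Bool
  unify Bool ~ Bool
  unify Bool ~ Bool
  unify Int ~ Int
  unify Int ~ Int
  unify Bool ~ Bool
  unify Int ~ Int
  unify Int ~ Int
  unify Bool ~ Bool
  unify Bool ~ Bool

Answer: Bool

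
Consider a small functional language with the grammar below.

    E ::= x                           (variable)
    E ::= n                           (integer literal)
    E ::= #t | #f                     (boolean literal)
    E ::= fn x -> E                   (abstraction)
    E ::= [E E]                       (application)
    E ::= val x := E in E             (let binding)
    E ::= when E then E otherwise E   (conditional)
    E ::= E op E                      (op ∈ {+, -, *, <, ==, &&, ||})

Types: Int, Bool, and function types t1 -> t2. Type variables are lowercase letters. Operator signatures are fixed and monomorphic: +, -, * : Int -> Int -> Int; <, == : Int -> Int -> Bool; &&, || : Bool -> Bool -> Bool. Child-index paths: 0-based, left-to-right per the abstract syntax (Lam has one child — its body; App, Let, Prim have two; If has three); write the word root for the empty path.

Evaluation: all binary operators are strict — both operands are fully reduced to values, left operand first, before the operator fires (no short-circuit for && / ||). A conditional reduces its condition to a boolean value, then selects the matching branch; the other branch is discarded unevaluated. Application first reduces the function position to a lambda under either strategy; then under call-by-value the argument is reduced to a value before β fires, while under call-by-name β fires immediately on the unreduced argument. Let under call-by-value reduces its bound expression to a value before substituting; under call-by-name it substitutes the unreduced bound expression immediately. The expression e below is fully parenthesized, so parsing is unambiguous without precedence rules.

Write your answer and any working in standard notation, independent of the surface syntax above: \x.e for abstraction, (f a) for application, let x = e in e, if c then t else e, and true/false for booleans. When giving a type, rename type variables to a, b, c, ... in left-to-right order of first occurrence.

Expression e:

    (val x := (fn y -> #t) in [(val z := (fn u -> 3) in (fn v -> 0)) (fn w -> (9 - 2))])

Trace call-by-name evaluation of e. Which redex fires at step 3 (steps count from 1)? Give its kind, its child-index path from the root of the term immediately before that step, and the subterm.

Working:
step 0: (let x = (\y.true) in ((let z = (\u.3) in (\v.0)) (\w.(9 - 2))))
step 1: [let@root] ((let z = (\u.3) in (\v.0)) (\w.(9 - 2)))
step 2: [let@0] ((\v.0) (\w.(9 - 2)))
step 3: [beta@root] 0

Answer: beta at root : ((\v.0) (\w.(9 - 2)))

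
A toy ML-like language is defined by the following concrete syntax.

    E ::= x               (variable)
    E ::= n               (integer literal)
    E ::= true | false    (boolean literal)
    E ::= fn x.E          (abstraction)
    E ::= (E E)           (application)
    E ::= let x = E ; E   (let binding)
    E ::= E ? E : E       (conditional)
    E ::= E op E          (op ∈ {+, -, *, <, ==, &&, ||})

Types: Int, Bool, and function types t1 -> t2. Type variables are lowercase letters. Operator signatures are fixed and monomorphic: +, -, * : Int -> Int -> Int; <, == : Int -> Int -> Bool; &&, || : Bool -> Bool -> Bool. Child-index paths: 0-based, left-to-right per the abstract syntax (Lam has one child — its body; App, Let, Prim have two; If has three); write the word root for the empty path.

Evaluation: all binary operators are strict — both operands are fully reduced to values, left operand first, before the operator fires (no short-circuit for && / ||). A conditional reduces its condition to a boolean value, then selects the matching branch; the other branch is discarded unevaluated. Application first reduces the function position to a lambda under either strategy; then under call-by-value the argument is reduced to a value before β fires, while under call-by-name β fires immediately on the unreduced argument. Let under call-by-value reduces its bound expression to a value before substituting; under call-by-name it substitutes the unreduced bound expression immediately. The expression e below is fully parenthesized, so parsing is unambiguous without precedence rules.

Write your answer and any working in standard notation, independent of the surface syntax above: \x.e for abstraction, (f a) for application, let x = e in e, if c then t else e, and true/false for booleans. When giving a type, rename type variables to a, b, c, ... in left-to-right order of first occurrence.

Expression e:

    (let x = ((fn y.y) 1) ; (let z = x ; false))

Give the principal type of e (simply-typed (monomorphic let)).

Derivation:
y : a
\y._ : a -> a
  unify a -> a ~ Int -> b
  unify a ~ Int
  unify Int ~ b
_ _ : Int
let x : Int
x : Int
let z : Int

Answer: Bool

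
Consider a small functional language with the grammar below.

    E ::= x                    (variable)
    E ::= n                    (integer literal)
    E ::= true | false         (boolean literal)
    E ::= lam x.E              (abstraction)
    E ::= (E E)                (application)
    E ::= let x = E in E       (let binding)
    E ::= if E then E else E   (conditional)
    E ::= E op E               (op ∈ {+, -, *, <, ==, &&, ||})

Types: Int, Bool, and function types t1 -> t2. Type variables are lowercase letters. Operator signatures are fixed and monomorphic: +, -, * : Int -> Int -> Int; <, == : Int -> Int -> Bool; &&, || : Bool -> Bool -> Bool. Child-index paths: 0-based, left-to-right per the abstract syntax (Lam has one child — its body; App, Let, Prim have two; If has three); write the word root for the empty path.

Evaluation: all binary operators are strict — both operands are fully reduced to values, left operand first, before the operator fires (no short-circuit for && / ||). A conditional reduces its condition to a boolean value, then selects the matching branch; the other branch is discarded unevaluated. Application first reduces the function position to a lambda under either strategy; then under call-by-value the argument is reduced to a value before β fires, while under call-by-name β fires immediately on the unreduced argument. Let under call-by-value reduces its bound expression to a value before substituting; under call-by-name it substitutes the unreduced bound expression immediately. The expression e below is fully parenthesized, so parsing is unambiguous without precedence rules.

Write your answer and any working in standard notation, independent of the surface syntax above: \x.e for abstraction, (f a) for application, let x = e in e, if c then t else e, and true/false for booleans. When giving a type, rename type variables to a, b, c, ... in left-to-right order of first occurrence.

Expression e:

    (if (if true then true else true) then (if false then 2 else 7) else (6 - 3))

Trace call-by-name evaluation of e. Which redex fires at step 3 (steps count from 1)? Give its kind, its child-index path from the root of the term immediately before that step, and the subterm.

Working:
step 0: (if (if true then true else true) then (if false then 2 else 7) else (6 - 3))
step 1: [if@0] (if true then (if false then 2 else 7) else (6 - 3))
step 2: [if@root] (if false then 2 else 7)
step 3: [if@root] 7

Answer: if at root : (if false then 2 else 7)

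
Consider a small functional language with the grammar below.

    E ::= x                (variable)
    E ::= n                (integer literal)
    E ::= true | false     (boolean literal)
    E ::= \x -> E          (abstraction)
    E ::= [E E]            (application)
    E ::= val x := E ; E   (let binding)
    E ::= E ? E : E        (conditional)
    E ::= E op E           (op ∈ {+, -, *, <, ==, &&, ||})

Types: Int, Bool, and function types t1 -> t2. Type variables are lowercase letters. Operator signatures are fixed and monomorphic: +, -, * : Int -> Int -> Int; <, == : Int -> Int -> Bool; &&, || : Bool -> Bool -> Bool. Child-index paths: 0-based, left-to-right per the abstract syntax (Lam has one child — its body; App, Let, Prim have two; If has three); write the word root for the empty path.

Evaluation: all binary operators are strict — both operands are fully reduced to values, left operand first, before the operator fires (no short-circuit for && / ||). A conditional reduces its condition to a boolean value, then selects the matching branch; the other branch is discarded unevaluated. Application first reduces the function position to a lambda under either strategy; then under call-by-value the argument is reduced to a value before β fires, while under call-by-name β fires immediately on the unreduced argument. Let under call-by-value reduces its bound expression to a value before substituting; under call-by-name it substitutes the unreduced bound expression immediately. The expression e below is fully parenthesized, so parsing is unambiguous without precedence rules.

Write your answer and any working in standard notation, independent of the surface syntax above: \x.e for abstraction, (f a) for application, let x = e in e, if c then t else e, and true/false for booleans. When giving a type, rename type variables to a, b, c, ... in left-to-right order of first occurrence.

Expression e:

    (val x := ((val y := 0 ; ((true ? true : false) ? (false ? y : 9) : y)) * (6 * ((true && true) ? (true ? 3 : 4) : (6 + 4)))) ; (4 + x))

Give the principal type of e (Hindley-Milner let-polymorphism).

Working:
let y : Int
  unify Bool ~ Bool
  unify Bool ~ Bool
  unify Bool ~ Bool
  unify Bool ~ Bool
y : Int
  unify Int ~ Int
y : Int
  unify Int ~ Int
  unify Int ~ Int
  unify Int ~ Int
  unify Bool ~ Bool
  unify Bool ~ Bool
  unify Bool ~ Bool
  unify Bool ~ Bool
  unify Int ~ Int
  unify Int ~ Int
  unify Int ~ Int
  unify Int ~ Int
  unify Int ~ Int
  unify Int ~ Int
let x : Int
  unify Int ~ Int
x : Int
  unify Int ~ Int

Answer: Int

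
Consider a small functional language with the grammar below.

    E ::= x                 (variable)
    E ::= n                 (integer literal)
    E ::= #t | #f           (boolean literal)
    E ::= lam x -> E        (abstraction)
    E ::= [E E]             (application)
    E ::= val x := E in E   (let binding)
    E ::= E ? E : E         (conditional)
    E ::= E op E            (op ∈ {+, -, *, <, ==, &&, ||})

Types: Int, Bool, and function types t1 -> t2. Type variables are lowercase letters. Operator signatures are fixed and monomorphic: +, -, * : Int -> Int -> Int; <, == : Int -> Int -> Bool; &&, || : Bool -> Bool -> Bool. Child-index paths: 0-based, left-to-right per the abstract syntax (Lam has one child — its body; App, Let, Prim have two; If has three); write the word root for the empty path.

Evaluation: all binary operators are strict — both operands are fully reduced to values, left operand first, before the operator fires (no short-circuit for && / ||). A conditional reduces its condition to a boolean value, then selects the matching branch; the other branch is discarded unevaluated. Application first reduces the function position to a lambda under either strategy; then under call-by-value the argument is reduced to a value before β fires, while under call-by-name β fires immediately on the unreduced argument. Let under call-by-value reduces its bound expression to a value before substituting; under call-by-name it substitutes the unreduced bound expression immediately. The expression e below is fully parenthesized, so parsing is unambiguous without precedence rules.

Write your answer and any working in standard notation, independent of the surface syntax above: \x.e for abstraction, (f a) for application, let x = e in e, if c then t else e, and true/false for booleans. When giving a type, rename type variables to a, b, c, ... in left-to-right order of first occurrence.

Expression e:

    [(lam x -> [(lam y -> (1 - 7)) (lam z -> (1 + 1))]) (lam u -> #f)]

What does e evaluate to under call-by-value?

Trace:
step 0: ((\x.((\y.(1 - 7)) (\z.(1 + 1)))) (\u.false))
step 1: [beta@root] ((\y.(1 - 7)) (\z.(1 + 1)))
step 2: [beta@root] (1 - 7)
step 3: [delta@root] -6

Answer: -6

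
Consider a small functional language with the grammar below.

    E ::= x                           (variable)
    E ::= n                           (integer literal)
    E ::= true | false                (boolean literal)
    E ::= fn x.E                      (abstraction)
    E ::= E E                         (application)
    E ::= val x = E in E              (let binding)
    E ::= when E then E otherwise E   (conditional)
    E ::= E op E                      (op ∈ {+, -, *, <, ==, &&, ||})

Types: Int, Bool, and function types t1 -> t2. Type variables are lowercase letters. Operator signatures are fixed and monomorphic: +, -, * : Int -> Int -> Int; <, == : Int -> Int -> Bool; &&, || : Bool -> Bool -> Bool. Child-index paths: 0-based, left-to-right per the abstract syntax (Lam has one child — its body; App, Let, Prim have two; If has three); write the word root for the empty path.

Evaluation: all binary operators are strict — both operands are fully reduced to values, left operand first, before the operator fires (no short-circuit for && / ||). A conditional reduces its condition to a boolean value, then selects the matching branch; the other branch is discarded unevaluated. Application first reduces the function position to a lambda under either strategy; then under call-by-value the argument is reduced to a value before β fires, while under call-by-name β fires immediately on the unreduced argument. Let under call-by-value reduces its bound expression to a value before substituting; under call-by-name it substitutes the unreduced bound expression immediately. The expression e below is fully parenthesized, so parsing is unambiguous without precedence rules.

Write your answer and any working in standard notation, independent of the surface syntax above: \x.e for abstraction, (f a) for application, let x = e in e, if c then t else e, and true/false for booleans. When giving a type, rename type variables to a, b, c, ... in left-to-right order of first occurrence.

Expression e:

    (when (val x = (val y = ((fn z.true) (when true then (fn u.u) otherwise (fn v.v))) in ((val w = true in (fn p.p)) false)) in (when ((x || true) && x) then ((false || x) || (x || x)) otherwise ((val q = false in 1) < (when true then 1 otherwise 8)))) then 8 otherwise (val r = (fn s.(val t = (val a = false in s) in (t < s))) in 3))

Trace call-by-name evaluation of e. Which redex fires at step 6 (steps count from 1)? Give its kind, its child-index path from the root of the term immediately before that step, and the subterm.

Answer: let at 0.0.1 : (let y = ((\z.true) (if true then (\u.u) else (\v.v))) in ((let w = true in (\p.p)) false))

Trace:
step 0: (if (let x = (let y = ((\z.true) (if true then (\u.u) else (\v.v))) in ((let w = true in (\p.p)) false)) in (if ((x || true) && x) then ((false || x) || (x || x)) else ((let q = false in 1) < (if true then 1 else 8)))) then 8 else (let r = (\s.(let t = (let a = false in s) in (t < s))) in 3))
step 1: [let@0] (if (if (((let y = ((\z.true) (if true then (\u.u) else (\v.v))) in ((let w = true in (\p.p)) false)) || true) && (let y = ((\z.true) (if true then (\u.u) else (\v.v))) in ((let w = true in (\p.p)) false))) then ((false || (let y = ((\z.true) (if true then (\u.u) else (\v.v))) in ((let w = true in (\p.p)) false))) || ((let y = ((\z.true) (if true then (\u.u) else (\v.v))) in ((let w = true in (\p.p)) false)) || (let y = ((\z.true) (if true then (\u.u) else (\v.v))) in ((let w = true in (\p.p)) false)))) else ((let q = false in 1) < (if true then 1 else 8))) then 8 else (let r = (\s.(let t = (let a = false in s) in (t < s))) in 3))
step 2: [let@0.0.0.0] (if (if ((((let w = true in (\p.p)) false) || true) && (let y = ((\z.true) (if true then (\u.u) else (\v.v))) in ((let w = true in (\p.p)) false))) then ((false || (let y = ((\z.true) (if true then (\u.u) else (\v.v))) in ((let w = true in (\p.p)) false))) || ((let y = ((\z.true) (if true then (\u.u) else (\v.v))) in ((let w = true in (\p.p)) false)) || (let y = ((\z.true) (if true then (\u.u) else (\v.v))) in ((let w = true in (\p.p)) false)))) else ((let q = false in 1) < (if true then 1 else 8))) then 8 else (let r = (\s.(let t = (let a = false in s) in (t < s))) in 3))
step 3: [let@0.0.0.0.0] (if (if ((((\p.p) false) || true) && (let y = ((\z.true) (if true then (\u.u) else (\v.v))) in ((let w = true in (\p.p)) false))) then ((false || (let y = ((\z.true) (if true then (\u.u) else (\v.v))) in ((let w = true in (\p.p)) false))) || ((let y = ((\z.true) (if true then (\u.u) else (\v.v))) in ((let w = true in (\p.p)) false)) || (let y = ((\z.true) (if true then (\u.u) else (\v.v))) in ((let w = true in (\p.p)) false)))) else ((let q = false in 1) < (if true then 1 else 8))) then 8 else (let r = (\s.(let t = (let a = false in s) in (t < s))) in 3))
step 4: [beta@0.0.0.0] (if (if ((false || true) && (let y = ((\z.true) (if true then (\u.u) else (\v.v))) in ((let w = true in (\p.p)) false))) then ((false || (let y = ((\z.true) (if true then (\u.u) else (\v.v))) in ((let w = true in (\p.p)) false))) || ((let y = ((\z.true) (if true then (\u.u) else (\v.v))) in ((let w = true in (\p.p)) false)) || (let y = ((\z.true) (if true then (\u.u) else (\v.v))) in ((let w = true in (\p.p)) false)))) else ((let q = false in 1) < (if true then 1 else 8))) then 8 else (let r = (\s.(let t = (let a = false in s) in (t < s))) in 3))
step 5: [delta@0.0.0] (if (if (true && (let y = ((\z.true) (if true then (\u.u) else (\v.v))) in ((let w = true in (\p.p)) false))) then ((false || (let y = ((\z.true) (if true then (\u.u) else (\v.v))) in ((let w = true in (\p.p)) false))) || ((let y = ((\z.true) (if true then (\u.u) else (\v.v))) in ((let w = true in (\p.p)) false)) || (let y = ((\z.true) (if true then (\u.u) else (\v.v))) in ((let w = true in (\p.p)) false)))) else ((let q = false in 1) < (if true then 1 else 8))) then 8 else (let r = (\s.(let t = (let a = false in s) in (t < s))) in 3))
step 6: [let@0.0.1] (if (if (true && ((let w = true in (\p.p)) false)) then ((false || (let y = ((\z.true) (if true then (\u.u) else (\v.v))) in ((let w = true in (\p.p)) false))) || ((let y = ((\z.true) (if true then (\u.u) else (\v.v))) in ((let w = true in (\p.p)) false)) || (let y = ((\z.true) (if true then (\u.u) else (\v.v))) in ((let w = true in (\p.p)) false)))) else ((let q = false in 1) < (if true then 1 else 8))) then 8 else (let r = (\s.(let t = (let a = false in s) in (t < s))) in 3))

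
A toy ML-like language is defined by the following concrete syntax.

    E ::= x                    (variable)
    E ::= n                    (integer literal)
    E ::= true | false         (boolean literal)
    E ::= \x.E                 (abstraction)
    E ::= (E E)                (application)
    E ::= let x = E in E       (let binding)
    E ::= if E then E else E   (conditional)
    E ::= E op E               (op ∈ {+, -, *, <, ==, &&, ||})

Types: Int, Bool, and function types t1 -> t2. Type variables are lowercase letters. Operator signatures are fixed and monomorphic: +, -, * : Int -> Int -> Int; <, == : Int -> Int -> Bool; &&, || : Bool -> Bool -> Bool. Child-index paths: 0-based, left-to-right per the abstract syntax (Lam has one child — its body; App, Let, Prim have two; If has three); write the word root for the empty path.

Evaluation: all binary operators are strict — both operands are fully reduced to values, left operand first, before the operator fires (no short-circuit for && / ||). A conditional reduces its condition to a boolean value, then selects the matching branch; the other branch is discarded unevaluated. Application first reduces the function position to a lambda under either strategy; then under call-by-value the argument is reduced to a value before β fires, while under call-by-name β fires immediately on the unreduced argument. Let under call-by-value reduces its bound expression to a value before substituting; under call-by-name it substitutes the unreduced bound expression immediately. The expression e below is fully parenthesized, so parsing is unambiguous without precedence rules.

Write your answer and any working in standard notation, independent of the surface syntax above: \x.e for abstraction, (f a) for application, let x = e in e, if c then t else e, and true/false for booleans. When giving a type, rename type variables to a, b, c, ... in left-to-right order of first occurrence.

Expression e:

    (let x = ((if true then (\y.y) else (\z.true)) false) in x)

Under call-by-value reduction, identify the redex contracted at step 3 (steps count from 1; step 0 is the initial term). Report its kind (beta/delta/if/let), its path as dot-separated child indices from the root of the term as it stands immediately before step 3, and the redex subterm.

Trace:
step 0: (let x = ((if true then (\y.y) else (\z.true)) false) in x)
step 1: [if@0.0] (let x = ((\y.y) false) in x)
step 2: [beta@0] (let x = false in x)
step 3: [let@root] false

Answer: let at root : (let x = false in x)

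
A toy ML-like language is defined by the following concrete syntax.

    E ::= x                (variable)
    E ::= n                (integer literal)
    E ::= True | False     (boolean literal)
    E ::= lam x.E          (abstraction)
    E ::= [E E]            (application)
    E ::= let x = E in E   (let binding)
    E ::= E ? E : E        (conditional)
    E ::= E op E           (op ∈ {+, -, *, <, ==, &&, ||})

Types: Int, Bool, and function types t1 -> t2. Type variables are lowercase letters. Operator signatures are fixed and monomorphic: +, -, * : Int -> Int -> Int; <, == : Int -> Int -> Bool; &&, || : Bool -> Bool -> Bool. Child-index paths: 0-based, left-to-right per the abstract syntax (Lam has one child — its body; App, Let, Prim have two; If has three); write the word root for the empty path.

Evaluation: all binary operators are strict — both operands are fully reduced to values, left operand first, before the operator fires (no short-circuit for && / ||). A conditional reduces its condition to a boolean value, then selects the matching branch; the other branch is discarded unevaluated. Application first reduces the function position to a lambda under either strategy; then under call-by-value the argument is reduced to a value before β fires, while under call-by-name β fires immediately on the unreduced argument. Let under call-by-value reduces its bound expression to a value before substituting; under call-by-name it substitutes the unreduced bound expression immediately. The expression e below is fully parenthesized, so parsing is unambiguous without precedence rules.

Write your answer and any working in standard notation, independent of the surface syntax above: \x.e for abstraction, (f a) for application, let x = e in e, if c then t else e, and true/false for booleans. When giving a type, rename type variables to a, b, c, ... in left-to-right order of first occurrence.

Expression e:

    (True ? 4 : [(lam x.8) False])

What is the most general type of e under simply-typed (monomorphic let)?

Derivation:
  unify Bool ~ Bool
\x._ : a -> Int
  unify a -> Int ~ Bool -> b
  unify a ~ Bool
  unify Int ~ b
_ _ : Int
  unify Int ~ Int

Answer: Int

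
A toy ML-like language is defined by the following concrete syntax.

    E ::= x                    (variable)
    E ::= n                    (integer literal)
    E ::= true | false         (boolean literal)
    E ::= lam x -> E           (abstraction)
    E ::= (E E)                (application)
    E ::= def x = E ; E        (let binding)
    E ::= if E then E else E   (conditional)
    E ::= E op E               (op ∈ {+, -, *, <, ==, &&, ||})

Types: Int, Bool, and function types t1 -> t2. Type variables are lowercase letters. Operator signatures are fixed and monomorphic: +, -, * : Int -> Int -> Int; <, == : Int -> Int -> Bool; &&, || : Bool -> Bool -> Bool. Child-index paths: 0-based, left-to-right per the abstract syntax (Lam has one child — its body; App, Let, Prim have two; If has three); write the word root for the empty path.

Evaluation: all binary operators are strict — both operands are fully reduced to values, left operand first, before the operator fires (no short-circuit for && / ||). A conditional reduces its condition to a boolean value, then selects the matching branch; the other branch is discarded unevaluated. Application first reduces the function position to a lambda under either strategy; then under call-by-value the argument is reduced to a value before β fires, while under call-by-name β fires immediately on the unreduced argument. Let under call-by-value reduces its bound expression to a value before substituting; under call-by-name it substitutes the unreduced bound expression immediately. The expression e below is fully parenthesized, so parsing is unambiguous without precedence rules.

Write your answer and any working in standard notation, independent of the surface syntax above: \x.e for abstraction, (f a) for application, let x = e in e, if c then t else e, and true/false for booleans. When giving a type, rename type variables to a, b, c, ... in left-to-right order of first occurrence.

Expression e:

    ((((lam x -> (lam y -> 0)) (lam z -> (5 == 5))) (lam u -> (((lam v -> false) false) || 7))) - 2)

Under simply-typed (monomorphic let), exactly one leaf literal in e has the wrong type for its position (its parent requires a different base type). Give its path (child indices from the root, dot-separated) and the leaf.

Derivation:
\y._ : b -> Int
\x._ : a -> b -> Int
  unify Int ~ Int
  unify Int ~ Int
\z._ : c -> Bool
  unify a -> b -> Int ~ (c -> Bool) -> d
  unify a ~ c -> Bool
  unify b -> Int ~ d
_ _ : b -> Int
\v._ : f -> Bool
  unify f -> Bool ~ Bool -> g
  unify f ~ Bool
  unify Bool ~ g
_ _ : Bool
  unify Bool ~ Bool
  unify Int ~ Bool
  FAIL: mismatch Int ~ Bool

Answer: 0.1.0.1 : 7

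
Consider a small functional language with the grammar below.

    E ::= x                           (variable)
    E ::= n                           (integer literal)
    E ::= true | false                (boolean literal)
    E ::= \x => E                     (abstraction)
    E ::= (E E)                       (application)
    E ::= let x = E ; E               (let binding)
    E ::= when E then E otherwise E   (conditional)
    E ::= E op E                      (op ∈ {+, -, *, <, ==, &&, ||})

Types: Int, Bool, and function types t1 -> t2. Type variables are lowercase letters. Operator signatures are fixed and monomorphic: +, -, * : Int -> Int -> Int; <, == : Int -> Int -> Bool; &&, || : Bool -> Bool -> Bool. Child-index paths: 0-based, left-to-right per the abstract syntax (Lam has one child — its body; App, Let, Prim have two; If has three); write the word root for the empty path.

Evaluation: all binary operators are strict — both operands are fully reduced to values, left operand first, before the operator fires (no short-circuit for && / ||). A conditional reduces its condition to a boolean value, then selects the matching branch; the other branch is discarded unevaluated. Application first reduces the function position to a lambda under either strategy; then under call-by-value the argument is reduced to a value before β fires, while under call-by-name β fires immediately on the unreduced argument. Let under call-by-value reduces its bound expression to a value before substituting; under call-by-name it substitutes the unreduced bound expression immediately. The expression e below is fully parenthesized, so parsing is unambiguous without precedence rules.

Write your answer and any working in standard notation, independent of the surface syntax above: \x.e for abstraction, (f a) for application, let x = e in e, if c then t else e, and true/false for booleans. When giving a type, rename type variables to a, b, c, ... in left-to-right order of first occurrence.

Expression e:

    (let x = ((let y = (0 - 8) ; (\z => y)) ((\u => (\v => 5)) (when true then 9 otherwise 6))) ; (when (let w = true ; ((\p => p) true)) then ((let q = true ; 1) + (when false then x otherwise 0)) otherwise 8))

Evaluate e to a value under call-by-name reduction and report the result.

Derivation:
step 0: (let x = ((let y = (0 - 8) in (\z.y)) ((\u.(\v.5)) (if true then 9 else 6))) in (if (let w = true in ((\p.p) true)) then ((let q = true in 1) + (if false then x else 0)) else 8))
step 1: [let@root] (if (let w = true in ((\p.p) true)) then ((let q = true in 1) + (if false then ((let y = (0 - 8) in (\z.y)) ((\u.(\v.5)) (if true then 9 else 6))) else 0)) else 8)
step 2: [let@0] (if ((\p.p) true) then ((let q = true in 1) + (if false then ((let y = (0 - 8) in (\z.y)) ((\u.(\v.5)) (if true then 9 else 6))) else 0)) else 8)
step 3: [beta@0] (if true then ((let q = true in 1) + (if false then ((let y = (0 - 8) in (\z.y)) ((\u.(\v.5)) (if true then 9 else 6))) else 0)) else 8)
step 4: [if@root] ((let q = true in 1) + (if false then ((let y = (0 - 8) in (\z.y)) ((\u.(\v.5)) (if true then 9 else 6))) else 0))
step 5: [let@0] (1 + (if false then ((let y = (0 - 8) in (\z.y)) ((\u.(\v.5)) (if true then 9 else 6))) else 0))
step 6: [if@1] (1 + 0)
step 7: [delta@root] 1

Answer: 1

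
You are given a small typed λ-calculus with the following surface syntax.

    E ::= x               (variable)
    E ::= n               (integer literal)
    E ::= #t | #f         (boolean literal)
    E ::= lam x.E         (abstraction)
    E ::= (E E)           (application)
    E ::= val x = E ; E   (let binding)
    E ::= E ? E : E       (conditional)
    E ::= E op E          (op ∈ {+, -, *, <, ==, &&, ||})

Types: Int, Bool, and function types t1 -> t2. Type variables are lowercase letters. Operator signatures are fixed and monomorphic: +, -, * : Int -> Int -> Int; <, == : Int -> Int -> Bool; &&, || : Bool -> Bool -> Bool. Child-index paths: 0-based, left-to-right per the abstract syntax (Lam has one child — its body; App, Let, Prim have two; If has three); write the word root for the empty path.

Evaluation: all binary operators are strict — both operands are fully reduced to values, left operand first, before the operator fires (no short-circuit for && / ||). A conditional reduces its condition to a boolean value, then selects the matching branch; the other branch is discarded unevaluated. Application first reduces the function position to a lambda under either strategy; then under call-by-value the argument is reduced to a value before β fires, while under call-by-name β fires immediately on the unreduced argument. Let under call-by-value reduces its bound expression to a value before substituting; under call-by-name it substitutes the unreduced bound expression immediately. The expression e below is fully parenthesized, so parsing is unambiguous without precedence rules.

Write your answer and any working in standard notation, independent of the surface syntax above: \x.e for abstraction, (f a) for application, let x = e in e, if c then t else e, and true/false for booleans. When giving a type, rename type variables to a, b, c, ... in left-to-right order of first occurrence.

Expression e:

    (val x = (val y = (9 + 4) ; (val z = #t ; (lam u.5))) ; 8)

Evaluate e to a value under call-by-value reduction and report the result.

Working:
step 0: (let x = (let y = (9 + 4) in (let z = true in (\u.5))) in 8)
step 1: [delta@0.0] (let x = (let y = 13 in (let z = true in (\u.5))) in 8)
step 2: [let@0] (let x = (let z = true in (\u.5)) in 8)
step 3: [let@0] (let x = (\u.5) in 8)
step 4: [let@root] 8

Answer: 8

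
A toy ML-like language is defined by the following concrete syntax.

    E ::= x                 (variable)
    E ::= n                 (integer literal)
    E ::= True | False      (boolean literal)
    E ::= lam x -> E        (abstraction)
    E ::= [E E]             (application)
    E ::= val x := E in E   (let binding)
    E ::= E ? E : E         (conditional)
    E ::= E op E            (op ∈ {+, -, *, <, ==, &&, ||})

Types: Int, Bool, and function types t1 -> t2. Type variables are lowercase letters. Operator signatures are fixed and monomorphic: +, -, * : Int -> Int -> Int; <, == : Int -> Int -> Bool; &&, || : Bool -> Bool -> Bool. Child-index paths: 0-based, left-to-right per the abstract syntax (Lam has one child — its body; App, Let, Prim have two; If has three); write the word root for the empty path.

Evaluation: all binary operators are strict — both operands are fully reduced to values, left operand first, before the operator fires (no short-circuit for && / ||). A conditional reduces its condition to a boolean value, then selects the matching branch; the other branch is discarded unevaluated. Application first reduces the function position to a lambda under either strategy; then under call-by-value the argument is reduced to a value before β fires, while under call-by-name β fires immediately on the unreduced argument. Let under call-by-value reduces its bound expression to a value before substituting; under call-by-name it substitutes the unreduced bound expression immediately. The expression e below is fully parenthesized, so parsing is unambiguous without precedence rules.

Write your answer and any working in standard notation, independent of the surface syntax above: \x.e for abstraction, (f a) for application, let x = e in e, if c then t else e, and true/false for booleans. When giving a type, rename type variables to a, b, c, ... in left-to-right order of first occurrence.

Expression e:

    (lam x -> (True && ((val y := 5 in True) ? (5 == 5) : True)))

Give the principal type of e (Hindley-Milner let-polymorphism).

Answer: a -> Bool

Derivation:
  unify Bool ~ Bool
let y : Int
  unify Bool ~ Bool
  unify Int ~ Int
  unify Int ~ Int
  unify Bool ~ Bool
  unify Bool ~ Bool
\x._ : a -> Bool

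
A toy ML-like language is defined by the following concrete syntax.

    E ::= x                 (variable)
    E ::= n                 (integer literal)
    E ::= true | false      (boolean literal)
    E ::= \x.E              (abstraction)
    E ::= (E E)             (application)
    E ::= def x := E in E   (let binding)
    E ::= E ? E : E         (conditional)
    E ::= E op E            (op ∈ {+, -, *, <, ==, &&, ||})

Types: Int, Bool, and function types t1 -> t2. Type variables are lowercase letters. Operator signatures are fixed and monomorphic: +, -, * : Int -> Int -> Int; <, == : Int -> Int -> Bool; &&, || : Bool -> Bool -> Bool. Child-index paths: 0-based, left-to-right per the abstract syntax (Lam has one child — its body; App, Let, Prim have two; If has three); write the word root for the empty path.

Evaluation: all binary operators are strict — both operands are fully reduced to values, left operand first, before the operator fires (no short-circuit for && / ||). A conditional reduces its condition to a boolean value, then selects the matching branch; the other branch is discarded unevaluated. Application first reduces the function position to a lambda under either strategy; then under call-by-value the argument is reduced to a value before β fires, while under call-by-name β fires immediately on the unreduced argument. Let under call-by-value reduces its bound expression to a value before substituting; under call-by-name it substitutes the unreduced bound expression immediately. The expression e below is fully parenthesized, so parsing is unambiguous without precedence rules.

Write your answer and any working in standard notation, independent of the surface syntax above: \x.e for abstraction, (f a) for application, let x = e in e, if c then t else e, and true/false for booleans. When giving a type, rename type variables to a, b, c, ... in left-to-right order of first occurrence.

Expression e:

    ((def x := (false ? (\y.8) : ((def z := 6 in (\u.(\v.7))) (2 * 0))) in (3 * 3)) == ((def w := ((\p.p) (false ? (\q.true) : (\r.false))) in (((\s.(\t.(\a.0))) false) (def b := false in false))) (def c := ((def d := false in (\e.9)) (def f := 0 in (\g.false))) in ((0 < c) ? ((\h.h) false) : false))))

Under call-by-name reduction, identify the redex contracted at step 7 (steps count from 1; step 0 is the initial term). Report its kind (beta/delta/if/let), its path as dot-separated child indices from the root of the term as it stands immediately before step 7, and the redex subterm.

Answer: delta at root : (9 == 0)

Trace:
step 0: ((let x = (if false then (\y.8) else ((let z = 6 in (\u.(\v.7))) (2 * 0))) in (3 * 3)) == ((let w = ((\p.p) (if false then (\q.true) else (\r.false))) in (((\s.(\t.(\a.0))) false) (let b = false in false))) (let c = ((let d = false in (\e.9)) (let f = 0 in (\g.false))) in (if (0 < c) then ((\h.h) false) else false))))
step 1: [let@0] ((3 * 3) == ((let w = ((\p.p) (if false then (\q.true) else (\r.false))) in (((\s.(\t.(\a.0))) false) (let b = false in false))) (let c = ((let d = false in (\e.9)) (let f = 0 in (\g.false))) in (if (0 < c) then ((\h.h) false) else false))))
step 2: [delta@0] (9 == ((let w = ((\p.p) (if false then (\q.true) else (\r.false))) in (((\s.(\t.(\a.0))) false) (let b = false in false))) (let c = ((let d = false in (\e.9)) (let f = 0 in (\g.false))) in (if (0 < c) then ((\h.h) false) else false))))
step 3: [let@1.0] (9 == ((((\s.(\t.(\a.0))) false) (let b = false in false)) (let c = ((let d = false in (\e.9)) (let f = 0 in (\g.false))) in (if (0 < c) then ((\h.h) false) else false))))
step 4: [beta@1.0.0] (9 == (((\t.(\a.0)) (let b = false in false)) (let c = ((let d = false in (\e.9)) (let f = 0 in (\g.false))) in (if (0 < c) then ((\h.h) false) else false))))
step 5: [beta@1.0] (9 == ((\a.0) (let c = ((let d = false in (\e.9)) (let f = 0 in (\g.false))) in (if (0 < c) then ((\h.h) false) else false))))
step 6: [beta@1] (9 == 0)
step 7: [delta@root] false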